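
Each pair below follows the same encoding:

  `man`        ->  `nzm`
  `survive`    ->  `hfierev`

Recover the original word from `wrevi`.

diver

Each letter is replaced by its mirror in the alphabet: a↔z, b↔y, c↔x, and so on (the Atbash cipher).
Undoing it on wrevi: w↔d, r↔i, e↔v, v↔e, i↔r.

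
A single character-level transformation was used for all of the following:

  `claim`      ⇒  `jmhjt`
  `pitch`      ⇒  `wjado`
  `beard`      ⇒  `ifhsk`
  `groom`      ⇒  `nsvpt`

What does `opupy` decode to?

honor

Shifts by position in claim: pos 0: c→j (+7), pos 1: l→m (+1), pos 2: a→h (+7), pos 3: i→j (+1) — repeating every 2. It's a Vigenère-style cipher with numeric key [7,1]: position i shifts by key[i mod 2].
Undoing it on opupy: o−7=h, p−1=o, u−7=n, p−1=o, y−7=r.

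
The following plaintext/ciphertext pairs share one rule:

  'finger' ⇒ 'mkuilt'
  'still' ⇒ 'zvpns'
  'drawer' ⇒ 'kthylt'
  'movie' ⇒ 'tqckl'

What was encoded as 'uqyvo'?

Shifts by position in finger: pos 0: f→m (+7), pos 1: i→k (+2), pos 2: n→u (+7), pos 3: g→i (+2) — repeating every 2. The shifts repeat in a cycle of length 2: positions 0,1,… shift by +7, +2, then the pattern repeats.
Decoding uqyvo: u−7=n, q−2=o, y−7=r, v−2=t, o−7=h.

north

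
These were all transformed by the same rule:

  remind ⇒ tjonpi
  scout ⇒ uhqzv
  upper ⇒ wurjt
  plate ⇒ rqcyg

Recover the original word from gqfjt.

The shifts repeat in a cycle of length 2: positions 0,1,… shift by +2, +5, then the pattern repeats.
Reversing it on gqfjt: g−2=e, q−5=l, f−2=d, j−5=e, t−2=r.

elder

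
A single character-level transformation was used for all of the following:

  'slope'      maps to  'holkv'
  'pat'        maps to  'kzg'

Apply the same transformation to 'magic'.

nztrx

Each pair mirrors across the alphabet (s↔h, l↔o, o↔l): positions sum to 25. Letters are reflected about the middle of the alphabet (position → 25−position): Atbash.
For magic: m↔n, a↔z, g↔t, i↔r, c↔x.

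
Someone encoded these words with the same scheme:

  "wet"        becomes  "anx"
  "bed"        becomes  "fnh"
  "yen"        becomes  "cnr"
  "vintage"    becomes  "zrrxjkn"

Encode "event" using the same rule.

nznrx

The shift depends on letter class: consonant w→a is +4, but vowel e→n is +9. The rule splits by letter class: vowels +9, consonants +4.
On event: e(vowel)+9=n, v(cons)+4=z, e(vowel)+9=n, n(cons)+4=r, t(cons)+4=x.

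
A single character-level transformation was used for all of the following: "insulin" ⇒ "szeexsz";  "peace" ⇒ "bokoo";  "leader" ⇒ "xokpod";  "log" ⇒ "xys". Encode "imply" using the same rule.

sybxk

The shift depends on letter class: consonant n→z is +12, but vowel i→s is +10. The rule splits by letter class: vowels +10, consonants +12.
For imply: i(vowel)+10=s, m(cons)+12=y, p(cons)+12=b, l(cons)+12=x, y(cons)+12=k.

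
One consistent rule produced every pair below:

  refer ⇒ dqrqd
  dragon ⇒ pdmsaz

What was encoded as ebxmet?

This is a Caesar cipher with shift 12.
Undoing it on ebxmet: e−12=s, b−12=p, x−12=l, m−12=a, e−12=s, t−12=h.

splash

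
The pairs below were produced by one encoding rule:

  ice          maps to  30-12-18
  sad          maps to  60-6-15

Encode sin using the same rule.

60-30-45

With a=1..z=26, the number is 3·pos + 3.
Applying it to sin: s=19→60, i=9→30, n=14→45.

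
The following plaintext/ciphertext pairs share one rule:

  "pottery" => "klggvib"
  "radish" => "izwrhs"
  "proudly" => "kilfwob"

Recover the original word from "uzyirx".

Each pair mirrors across the alphabet (p↔k, o↔l, t↔g): positions sum to 25. This is the alphabet-reversal cipher (Atbash): a becomes z, b becomes y, etc.
Undoing it on uzyirx: u↔f, z↔a, y↔b, i↔r, r↔i, x↔c.

fabric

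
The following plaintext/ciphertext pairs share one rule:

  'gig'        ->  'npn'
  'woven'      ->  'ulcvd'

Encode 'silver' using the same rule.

The word is reversed, then every letter is shifted forward by 7.
On silver: reverse → revlis; then shift: r+7=y, e+7=l, v+7=c, l+7=s, i+7=p, s+7=z.

ylcspz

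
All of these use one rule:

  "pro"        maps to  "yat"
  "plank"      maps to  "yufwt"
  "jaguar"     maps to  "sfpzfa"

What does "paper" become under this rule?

The shift depends on letter class: consonant p→y is +9, but vowel o→t is +5. The rule splits by letter class: vowels +5, consonants +9.
For paper: p(cons)+9=y, a(vowel)+5=f, p(cons)+9=y, e(vowel)+5=j, r(cons)+9=a.

yfyja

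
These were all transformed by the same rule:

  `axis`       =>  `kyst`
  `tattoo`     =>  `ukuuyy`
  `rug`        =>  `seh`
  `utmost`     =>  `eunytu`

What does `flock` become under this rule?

The shift depends on letter class: consonant x→y is +1, but vowel a→k is +10. Two shifts are in play — +10 for a/e/i/o/u, +1 for every other letter.
For flock: f(cons)+1=g, l(cons)+1=m, o(vowel)+10=y, c(cons)+1=d, k(cons)+1=l.

gmydl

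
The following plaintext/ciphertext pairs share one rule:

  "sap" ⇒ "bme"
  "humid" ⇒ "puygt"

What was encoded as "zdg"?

urn

The word is reversed, then every letter is shifted forward by 12.
Decoding zdg: shift back: z−12=n, d−12=r, g−12=u → nru; then reverse → urn.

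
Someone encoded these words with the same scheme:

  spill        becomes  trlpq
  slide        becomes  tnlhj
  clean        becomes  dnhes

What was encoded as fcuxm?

earth

In spill: s→t is +1, p→r is +2, i→l is +3, l→p is +4 — the shift increases by 1 each position. Each letter shifts forward by (position + 1), i.e. 1, 2, 3, … — the shift grows by one for each successive letter.
Decoding fcuxm: f−1=e, c−2=a, u−3=r, x−4=t, m−5=h.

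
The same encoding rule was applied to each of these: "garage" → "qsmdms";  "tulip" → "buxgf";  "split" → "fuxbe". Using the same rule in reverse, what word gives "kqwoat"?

hockey

Two steps: reverse the string, then apply a Caesar shift of +12.
Reversing it on kqwoat: shift back: k−12=y, q−12=e, w−12=k, o−12=c, a−12=o, t−12=h → yekcoh; then reverse → hockey.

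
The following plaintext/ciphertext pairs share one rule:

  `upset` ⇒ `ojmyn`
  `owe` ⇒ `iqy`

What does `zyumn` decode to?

Compare letters: u→o is +20, p→j is +20, s→m is +20 — a constant shift. Every letter moves 20 places later in the alphabet, wrapping around z→a.
Decoding zyumn: z−20=f, y−20=e, u−20=a, m−20=s, n−20=t.

feast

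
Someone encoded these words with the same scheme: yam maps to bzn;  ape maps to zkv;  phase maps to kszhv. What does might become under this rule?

Each pair mirrors across the alphabet (y↔b, a↔z, m↔n): positions sum to 25. This is the alphabet-reversal cipher (Atbash): a becomes z, b becomes y, etc.
Applying it to might: m↔n, i↔r, g↔t, h↔s, t↔g.

nrtsg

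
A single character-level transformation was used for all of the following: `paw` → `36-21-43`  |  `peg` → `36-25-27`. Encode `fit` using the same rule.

26-29-40

p is letter #16 and maps to 36: an offset of 20. The number is (letter's place in the alphabet, a=1) + 20.
Applying it to fit: f=6→26, i=9→29, t=20→40.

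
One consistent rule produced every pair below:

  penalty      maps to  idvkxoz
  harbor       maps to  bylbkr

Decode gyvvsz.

pillow

The output letters match the input read backwards, each shifted +10: penalty reversed is ytlanep. Read the word backwards and shift each letter +10.
Reversing it on gyvvsz: shift back: g−10=w, y−10=o, v−10=l, v−10=l, s−10=i, z−10=p → wollip; then reverse → pillow.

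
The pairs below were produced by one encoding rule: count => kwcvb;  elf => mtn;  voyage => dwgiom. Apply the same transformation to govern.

Every letter moves 8 places later in the alphabet, wrapping around z→a.
Applying it to govern: g+8=o, o+8=w, v+8=d, e+8=m, r+8=z, n+8=v.

owdmzv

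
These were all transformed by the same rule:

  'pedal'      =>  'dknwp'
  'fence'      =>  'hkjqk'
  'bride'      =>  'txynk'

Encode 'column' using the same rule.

qgpomj

p(15)→d(3) and e(4)→k(10) fit y≡23x+22 (mod 26); the inverse of 23 mod 26 is 17. Each letter's alphabet position (a=0..z=25) is mapped through 23·x+22 mod 26 — an affine cipher.
On column: c(2)→23·2+22≡16=q; o(14)→23·14+22≡6=g; l(11)→23·11+22≡15=p; u(20)→23·20+22≡14=o; m(12)→23·12+22≡12=m; n(13)→23·13+22≡9=j (all mod 26).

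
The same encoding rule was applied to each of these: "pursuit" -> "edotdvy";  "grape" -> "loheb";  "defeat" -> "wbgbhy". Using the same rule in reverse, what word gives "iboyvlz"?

vertigo

Treating letters as 0–25, the rule is x ↦ 5x + 7 (mod 26).
Reversing it on iboyvlz: i(8)→21·(8−7)≡21=v; b(1)→21·(1−7)≡4=e; o(14)→21·(14−7)≡17=r; y(24)→21·(24−7)≡19=t; v(21)→21·(21−7)≡8=i; l(11)→21·(11−7)≡6=g; z(25)→21·(25−7)≡14=o (all mod 26).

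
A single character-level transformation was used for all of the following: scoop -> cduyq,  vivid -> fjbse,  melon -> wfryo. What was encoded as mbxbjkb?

Shifts by position in scoop: pos 0: s→c (+10), pos 1: c→d (+1), pos 2: o→u (+6), pos 3: o→y (+10), pos 4: p→q (+1) — repeating every 3. A repeating key of period 3 is used — shifts +10, +1, +6 over and over.
Reversing it on mbxbjkb: m−10=c, b−1=a, x−6=r, b−10=r, j−1=i, k−6=e, b−10=r.

carrier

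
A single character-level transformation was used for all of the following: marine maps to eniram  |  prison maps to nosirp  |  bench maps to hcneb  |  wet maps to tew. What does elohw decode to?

whole

The word is simply reversed.
Undoing it on elohw: then reverse → whole.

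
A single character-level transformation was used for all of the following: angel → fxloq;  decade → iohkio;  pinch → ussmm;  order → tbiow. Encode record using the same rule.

Shifts by position in angel: pos 0: a→f (+5), pos 1: n→x (+10), pos 2: g→l (+5), pos 3: e→o (+10) — repeating every 2. The shifts repeat in a cycle of length 2: positions 0,1,… shift by +5, +10, then the pattern repeats.
For record: r+5=w, e+10=o, c+5=h, o+10=y, r+5=w, d+10=n.

wohywn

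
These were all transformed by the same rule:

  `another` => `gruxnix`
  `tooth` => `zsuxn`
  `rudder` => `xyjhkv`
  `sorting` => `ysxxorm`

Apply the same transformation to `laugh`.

reakn

Shifts by position in another: pos 0: a→g (+6), pos 1: n→r (+4), pos 2: o→u (+6), pos 3: t→x (+4) — repeating every 2. A repeating key of period 2 is used — shifts +6, +4 over and over.
On laugh: l+6=r, a+4=e, u+6=a, g+4=k, h+6=n.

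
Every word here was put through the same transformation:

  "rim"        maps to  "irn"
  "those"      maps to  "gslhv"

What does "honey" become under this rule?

slmvb

Each pair mirrors across the alphabet (r↔i, i↔r, m↔n): positions sum to 25. Each letter is replaced by its mirror in the alphabet: a↔z, b↔y, c↔x, and so on (the Atbash cipher).
For honey: h↔s, o↔l, n↔m, e↔v, y↔b.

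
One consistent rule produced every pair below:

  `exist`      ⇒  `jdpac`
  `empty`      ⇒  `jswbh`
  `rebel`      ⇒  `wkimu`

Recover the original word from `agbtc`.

vault

In exist: e→j is +5, x→d is +6, i→p is +7, s→a is +8 — the shift increases by 1 each position. Letter i (0-indexed) is shifted by i+5, so successive shifts are 5, 6, 7, ….
Decoding agbtc: a−5=v, g−6=a, b−7=u, t−8=l, c−9=t.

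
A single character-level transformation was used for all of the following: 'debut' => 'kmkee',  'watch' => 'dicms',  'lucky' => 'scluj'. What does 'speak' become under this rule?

In debut: d→k is +7, e→m is +8, b→k is +9, u→e is +10 — the shift increases by 1 each position. Each letter shifts forward by (position + 7), i.e. 7, 8, 9, … — the shift grows by one for each successive letter.
Applying it to speak: s+7=z, p+8=x, e+9=n, a+10=k, k+11=v.

zxnkv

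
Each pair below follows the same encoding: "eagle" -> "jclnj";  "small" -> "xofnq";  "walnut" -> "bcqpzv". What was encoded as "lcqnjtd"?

Shifts by position in eagle: pos 0: e→j (+5), pos 1: a→c (+2), pos 2: g→l (+5), pos 3: l→n (+2) — repeating every 2. The shifts repeat in a cycle of length 2: positions 0,1,… shift by +5, +2, then the pattern repeats.
Undoing it on lcqnjtd: l−5=g, c−2=a, q−5=l, n−2=l, j−5=e, t−2=r, d−5=y.

gallery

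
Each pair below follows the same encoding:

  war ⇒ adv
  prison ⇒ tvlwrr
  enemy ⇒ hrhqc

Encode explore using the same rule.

hbtprvh

Two shifts are in play — +3 for a/e/i/o/u, +4 for every other letter.
On explore: e(vowel)+3=h, x(cons)+4=b, p(cons)+4=t, l(cons)+4=p, o(vowel)+3=r, r(cons)+4=v, e(vowel)+3=h.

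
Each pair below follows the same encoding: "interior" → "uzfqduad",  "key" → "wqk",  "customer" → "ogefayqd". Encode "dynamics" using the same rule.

pkzmyuoe

Compare letters: i→u is +12, n→z is +12, t→f is +12 — a constant shift. Every letter moves 12 places later in the alphabet, wrapping around z→a.
On dynamics: d+12=p, y+12=k, n+12=z, a+12=m, m+12=y, i+12=u, c+12=o, s+12=e.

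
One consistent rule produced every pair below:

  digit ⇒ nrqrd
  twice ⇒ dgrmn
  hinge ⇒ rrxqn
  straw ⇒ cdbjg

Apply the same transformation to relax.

The shift depends on letter class: consonant d→n is +10, but vowel i→r is +9. The rule splits by letter class: vowels +9, consonants +10.
For relax: r(cons)+10=b, e(vowel)+9=n, l(cons)+10=v, a(vowel)+9=j, x(cons)+10=h.

bnvjh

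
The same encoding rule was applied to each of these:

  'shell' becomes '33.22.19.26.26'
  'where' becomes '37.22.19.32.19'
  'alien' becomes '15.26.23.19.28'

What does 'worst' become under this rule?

37.29.32.33.34

s is letter #19 and maps to 33: an offset of 14. Each letter is replaced by its alphabet position (a=1..z=26) + 14.
Applying it to worst: w=23→37, o=15→29, r=18→32, s=19→33, t=20→34.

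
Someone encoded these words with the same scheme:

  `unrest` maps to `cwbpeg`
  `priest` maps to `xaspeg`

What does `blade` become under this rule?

In unrest: u→c is +8, n→w is +9, r→b is +10, e→p is +11 — the shift increases by 1 each position. The shift increases by 1 at each position, starting from +8: 8, 9, 10, ….
On blade: b+8=j, l+9=u, a+10=k, d+11=o, e+12=q.

jukoq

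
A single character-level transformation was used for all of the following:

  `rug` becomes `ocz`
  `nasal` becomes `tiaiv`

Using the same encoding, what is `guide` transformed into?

mlqco

The output letters match the input read backwards, each shifted +8: rug reversed is gur. Two steps: reverse the string, then apply a Caesar shift of +8.
For guide: reverse → ediug; then shift: e+8=m, d+8=l, i+8=q, u+8=c, g+8=o.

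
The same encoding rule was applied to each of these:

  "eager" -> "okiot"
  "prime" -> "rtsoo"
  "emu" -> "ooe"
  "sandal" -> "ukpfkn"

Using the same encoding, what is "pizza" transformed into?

rsbbk

The shift depends on letter class: consonant g→i is +2, but vowel e→o is +10. The rule splits by letter class: vowels +10, consonants +2.
On pizza: p(cons)+2=r, i(vowel)+10=s, z(cons)+2=b, z(cons)+2=b, a(vowel)+10=k.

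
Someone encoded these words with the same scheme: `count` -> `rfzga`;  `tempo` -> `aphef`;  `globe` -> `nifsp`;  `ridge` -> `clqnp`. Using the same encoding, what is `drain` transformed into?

c(2)→r(17) and o(14)→f(5) fit y≡25x+19 (mod 26); the inverse of 25 mod 26 is 25. Treating letters as 0–25, the rule is x ↦ 25x + 19 (mod 26).
On drain: d(3)→25·3+19≡16=q; r(17)→25·17+19≡2=c; a(0)→25·0+19≡19=t; i(8)→25·8+19≡11=l; n(13)→25·13+19≡6=g (all mod 26).

qctlg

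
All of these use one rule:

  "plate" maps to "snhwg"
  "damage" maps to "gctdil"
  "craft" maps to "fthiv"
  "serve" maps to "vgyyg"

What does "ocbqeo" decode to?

launch

Shifts by position in plate: pos 0: p→s (+3), pos 1: l→n (+2), pos 2: a→h (+7), pos 3: t→w (+3), pos 4: e→g (+2) — repeating every 3. The shifts repeat in a cycle of length 3: positions 0,1,… shift by +3, +2, +7, then the pattern repeats.
Decoding ocbqeo: o−3=l, c−2=a, b−7=u, q−3=n, e−2=c, o−7=h.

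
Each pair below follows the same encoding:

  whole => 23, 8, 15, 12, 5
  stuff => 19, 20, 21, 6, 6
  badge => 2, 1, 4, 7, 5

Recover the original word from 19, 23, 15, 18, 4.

sword

w is letter #23 and maps to 23: an offset of 0. Each letter is replaced by its alphabet position (a=1, b=2, …, z=26).
Reversing it on 19, 23, 15, 18, 4: 19=s, 23=w, 15=o, 18=r, 4=d.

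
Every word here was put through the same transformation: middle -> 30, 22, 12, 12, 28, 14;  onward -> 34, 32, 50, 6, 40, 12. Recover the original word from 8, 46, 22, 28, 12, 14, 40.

builder

m(#13)→30 and i(#9)→22: differences scale by 2, so n = 2·pos + 4. Each letter becomes 2×(its alphabet position, a=1..z=26) + 4.
Reversing it on 8, 46, 22, 28, 12, 14, 40: 8→(8−4)÷2=2=b, 46→(46−4)÷2=21=u, 22→(22−4)÷2=9=i, 28→(28−4)÷2=12=l, 12→(12−4)÷2=4=d, 14→(14−4)÷2=5=e, 40→(40−4)÷2=18=r.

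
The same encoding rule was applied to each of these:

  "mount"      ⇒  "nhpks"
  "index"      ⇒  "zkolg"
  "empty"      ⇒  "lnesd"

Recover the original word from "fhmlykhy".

Treating letters as 0–25, the rule is x ↦ 23x + 23 (mod 26).
Reversing it on fhmlykhy: f(5)→17·(5−23)≡6=g; h(7)→17·(7−23)≡14=o; m(12)→17·(12−23)≡21=v; l(11)→17·(11−23)≡4=e; y(24)→17·(24−23)≡17=r; k(10)→17·(10−23)≡13=n; h(7)→17·(7−23)≡14=o; y(24)→17·(24−23)≡17=r (all mod 26).

governor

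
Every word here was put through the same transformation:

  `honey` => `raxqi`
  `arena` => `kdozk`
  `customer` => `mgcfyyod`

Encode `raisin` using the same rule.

Shifts by position in honey: pos 0: h→r (+10), pos 1: o→a (+12), pos 2: n→x (+10), pos 3: e→q (+12) — repeating every 2. The shifts repeat in a cycle of length 2: positions 0,1,… shift by +10, +12, then the pattern repeats.
For raisin: r+10=b, a+12=m, i+10=s, s+12=e, i+10=s, n+12=z.

bmsesz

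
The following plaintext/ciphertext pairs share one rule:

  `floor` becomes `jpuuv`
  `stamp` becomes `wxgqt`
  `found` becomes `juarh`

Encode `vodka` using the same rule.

The shift depends on letter class: consonant f→j is +4, but vowel o→u is +6. The rule splits by letter class: vowels +6, consonants +4.
Applying it to vodka: v(cons)+4=z, o(vowel)+6=u, d(cons)+4=h, k(cons)+4=o, a(vowel)+6=g.

zuhog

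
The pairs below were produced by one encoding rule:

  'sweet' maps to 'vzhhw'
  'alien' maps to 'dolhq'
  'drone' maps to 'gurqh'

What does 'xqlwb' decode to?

unity

Compare letters: s→v is +3, w→z is +3, e→h is +3 — a constant shift. Each letter is shifted forward by 3 in the alphabet (a Caesar shift of +3).
Decoding xqlwb: x−3=u, q−3=n, l−3=i, w−3=t, b−3=y.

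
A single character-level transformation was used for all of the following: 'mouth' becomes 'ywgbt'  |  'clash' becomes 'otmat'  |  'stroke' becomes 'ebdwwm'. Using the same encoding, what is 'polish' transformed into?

bwxqep

The shifts repeat in a cycle of length 2: positions 0,1,… shift by +12, +8, then the pattern repeats.
For polish: p+12=b, o+8=w, l+12=x, i+8=q, s+12=e, h+8=p.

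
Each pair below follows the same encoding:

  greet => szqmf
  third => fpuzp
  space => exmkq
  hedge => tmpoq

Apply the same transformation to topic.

A repeating key of period 2 is used — shifts +12, +8 over and over.
For topic: t+12=f, o+8=w, p+12=b, i+8=q, c+12=o.

fwbqo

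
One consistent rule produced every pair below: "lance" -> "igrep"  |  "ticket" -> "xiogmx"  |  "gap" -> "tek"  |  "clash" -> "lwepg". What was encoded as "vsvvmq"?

mirror

The output letters match the input read backwards, each shifted +4: lance reversed is ecnal. Two steps: reverse the string, then apply a Caesar shift of +4.
Undoing it on vsvvmq: shift back: v−4=r, s−4=o, v−4=r, v−4=r, m−4=i, q−4=m → rorrim; then reverse → mirror.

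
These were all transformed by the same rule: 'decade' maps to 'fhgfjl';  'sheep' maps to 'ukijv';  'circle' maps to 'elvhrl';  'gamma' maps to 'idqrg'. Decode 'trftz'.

The shift increases by 1 at each position, starting from +2: 2, 3, 4, ….
Reversing it on trftz: t−2=r, r−3=o, f−4=b, t−5=o, z−6=t.

robot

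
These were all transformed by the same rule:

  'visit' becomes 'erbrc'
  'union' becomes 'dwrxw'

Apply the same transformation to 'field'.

Compare letters: v→e is +9, i→r is +9, s→b is +9 — a constant shift. This is a Caesar cipher with shift 9.
On field: f+9=o, i+9=r, e+9=n, l+9=u, d+9=m.

ornum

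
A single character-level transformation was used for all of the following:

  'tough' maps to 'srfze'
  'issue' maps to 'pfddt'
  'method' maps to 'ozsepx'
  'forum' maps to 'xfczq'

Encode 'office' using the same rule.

pntqqz

Read the word backwards and shift each letter +11.
For office: reverse → eciffo; then shift: e+11=p, c+11=n, i+11=t, f+11=q, f+11=q, o+11=z.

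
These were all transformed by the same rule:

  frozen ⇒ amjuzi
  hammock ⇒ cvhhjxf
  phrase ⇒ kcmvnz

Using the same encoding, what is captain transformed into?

xvkovdi

Compare letters: f→a is +21, r→m is +21, o→j is +21 — a constant shift. This is a Caesar cipher with shift 21.
Applying it to captain: c+21=x, a+21=v, p+21=k, t+21=o, a+21=v, i+21=d, n+21=i.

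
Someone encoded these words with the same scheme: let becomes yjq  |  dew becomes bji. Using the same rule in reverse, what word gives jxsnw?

rinse

The output letters match the input read backwards, each shifted +5: let reversed is tel. Two steps: reverse the string, then apply a Caesar shift of +5.
Undoing it on jxsnw: shift back: j−5=e, x−5=s, s−5=n, n−5=i, w−5=r → esnir; then reverse → rinse.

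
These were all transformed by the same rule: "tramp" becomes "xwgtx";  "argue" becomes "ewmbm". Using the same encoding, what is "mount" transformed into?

Letter i (0-indexed) is shifted by i+4, so successive shifts are 4, 5, 6, ….
For mount: m+4=q, o+5=t, u+6=a, n+7=u, t+8=b.

qtaub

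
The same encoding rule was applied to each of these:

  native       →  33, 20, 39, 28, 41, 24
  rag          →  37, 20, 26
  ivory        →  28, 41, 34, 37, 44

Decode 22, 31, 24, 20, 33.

Each letter is replaced by its alphabet position (a=1..z=26) + 19.
Reversing it on 22, 31, 24, 20, 33: 22→(22−19)÷1=3=c, 31→(31−19)÷1=12=l, 24→(24−19)÷1=5=e, 20→(20−19)÷1=1=a, 33→(33−19)÷1=14=n.

clean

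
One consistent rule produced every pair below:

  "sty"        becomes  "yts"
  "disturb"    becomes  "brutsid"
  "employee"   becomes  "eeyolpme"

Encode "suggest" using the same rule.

The output letters match the input read backwards: sty reversed is yts. It's just the letters in reverse order.
Applying it to suggest: reverse → tseggus.

tseggus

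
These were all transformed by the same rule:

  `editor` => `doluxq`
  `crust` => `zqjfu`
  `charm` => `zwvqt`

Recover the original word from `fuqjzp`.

e(4)→d(3) and d(3)→o(14) fit y≡15x+21 (mod 26); the inverse of 15 mod 26 is 7. This is an affine cipher: with a=0,…,z=25, each position x becomes (15x+21) mod 26.
Decoding fuqjzp: f(5)→7·(5−21)≡18=s; u(20)→7·(20−21)≡19=t; q(16)→7·(16−21)≡17=r; j(9)→7·(9−21)≡20=u; z(25)→7·(25−21)≡2=c; p(15)→7·(15−21)≡10=k (all mod 26).

struck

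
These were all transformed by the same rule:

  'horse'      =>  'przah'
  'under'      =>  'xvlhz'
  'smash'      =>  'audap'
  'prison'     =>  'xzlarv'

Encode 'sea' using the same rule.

Two shifts are in play — +3 for a/e/i/o/u, +8 for every other letter.
For sea: s(cons)+8=a, e(vowel)+3=h, a(vowel)+3=d.

ahd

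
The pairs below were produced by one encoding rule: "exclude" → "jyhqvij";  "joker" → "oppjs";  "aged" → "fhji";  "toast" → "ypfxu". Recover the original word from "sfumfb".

Shifts by position in exclude: pos 0: e→j (+5), pos 1: x→y (+1), pos 2: c→h (+5), pos 3: l→q (+5), pos 4: u→v (+1), pos 5: d→i (+5) — repeating every 3. It's a Vigenère-style cipher with numeric key [5,1,5]: position i shifts by key[i mod 3].
Decoding sfumfb: s−5=n, f−1=e, u−5=p, m−5=h, f−1=e, b−5=w.

nephew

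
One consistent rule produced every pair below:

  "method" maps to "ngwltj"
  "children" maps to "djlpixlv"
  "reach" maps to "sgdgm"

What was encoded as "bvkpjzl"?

Each letter shifts forward by (position + 1), i.e. 1, 2, 3, … — the shift grows by one for each successive letter.
Undoing it on bvkpjzl: b−1=a, v−2=t, k−3=h, p−4=l, j−5=e, z−6=t, l−7=e.

athlete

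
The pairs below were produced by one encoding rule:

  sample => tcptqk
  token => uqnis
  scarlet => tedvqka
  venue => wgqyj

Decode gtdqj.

frame

The shift increases by 1 at each position, starting from +1: 1, 2, 3, ….
Undoing it on gtdqj: g−1=f, t−2=r, d−3=a, q−4=m, j−5=e.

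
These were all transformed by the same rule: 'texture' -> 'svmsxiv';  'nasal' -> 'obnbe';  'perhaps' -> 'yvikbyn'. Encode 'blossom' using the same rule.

t(19)→s(18) and e(4)→v(21) fit y≡5x+1 (mod 26); the inverse of 5 mod 26 is 21. Treating letters as 0–25, the rule is x ↦ 5x + 1 (mod 26).
On blossom: b(1)→5·1+1≡6=g; l(11)→5·11+1≡4=e; o(14)→5·14+1≡19=t; s(18)→5·18+1≡13=n; s(18)→5·18+1≡13=n; o(14)→5·14+1≡19=t; m(12)→5·12+1≡9=j (all mod 26).

getnntj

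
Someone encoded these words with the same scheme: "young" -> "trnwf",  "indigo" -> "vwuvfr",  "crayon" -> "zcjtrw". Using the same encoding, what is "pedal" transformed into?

y(24)→t(19) and o(14)→r(17) fit y≡21x+9 (mod 26); the inverse of 21 mod 26 is 5. This is an affine cipher: with a=0,…,z=25, each position x becomes (21x+9) mod 26.
For pedal: p(15)→21·15+9≡12=m; e(4)→21·4+9≡15=p; d(3)→21·3+9≡20=u; a(0)→21·0+9≡9=j; l(11)→21·11+9≡6=g (all mod 26).

mpujg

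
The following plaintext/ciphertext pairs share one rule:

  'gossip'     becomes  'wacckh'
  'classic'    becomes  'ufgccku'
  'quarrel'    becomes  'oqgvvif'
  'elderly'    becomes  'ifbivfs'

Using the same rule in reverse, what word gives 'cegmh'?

swamp

Each letter's alphabet position (a=0..z=25) is mapped through 7·x+6 mod 26 — an affine cipher.
Decoding cegmh: c(2)→15·(2−6)≡18=s; e(4)→15·(4−6)≡22=w; g(6)→15·(6−6)≡0=a; m(12)→15·(12−6)≡12=m; h(7)→15·(7−6)≡15=p (all mod 26).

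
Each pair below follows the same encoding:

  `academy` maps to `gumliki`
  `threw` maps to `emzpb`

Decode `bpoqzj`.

bright

The output letters match the input read backwards, each shifted +8: academy reversed is ymedaca. Read the word backwards and shift each letter +8.
Reversing it on bpoqzj: shift back: b−8=t, p−8=h, o−8=g, q−8=i, z−8=r, j−8=b → thgirb; then reverse → bright.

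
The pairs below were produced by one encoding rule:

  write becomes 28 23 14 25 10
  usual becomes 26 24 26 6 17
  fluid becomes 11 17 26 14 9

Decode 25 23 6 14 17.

trail

w is letter #23 and maps to 28: an offset of 5. Each letter is replaced by its alphabet position (a=1..z=26) + 5.
Undoing it on 25 23 6 14 17: 25→(25−5)÷1=20=t, 23→(23−5)÷1=18=r, 6→(6−5)÷1=1=a, 14→(14−5)÷1=9=i, 17→(17−5)÷1=12=l.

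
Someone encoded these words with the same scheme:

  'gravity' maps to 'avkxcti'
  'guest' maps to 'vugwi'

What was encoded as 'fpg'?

The output letters match the input read backwards, each shifted +2: gravity reversed is ytivarg. Read the word backwards and shift each letter +2.
Undoing it on fpg: shift back: f−2=d, p−2=n, g−2=e → dne; then reverse → end.

end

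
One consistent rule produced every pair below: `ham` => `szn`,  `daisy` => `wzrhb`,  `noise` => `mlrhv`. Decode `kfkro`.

Each pair mirrors across the alphabet (h↔s, a↔z, m↔n): positions sum to 25. This is the alphabet-reversal cipher (Atbash): a becomes z, b becomes y, etc.
Reversing it on kfkro: k↔p, f↔u, k↔p, r↔i, o↔l.

pupil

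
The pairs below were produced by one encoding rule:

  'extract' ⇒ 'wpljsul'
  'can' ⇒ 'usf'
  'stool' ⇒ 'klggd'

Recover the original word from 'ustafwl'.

It's a constant shift of +18 (ROT18).
Reversing it on ustafwl: u−18=c, s−18=a, t−18=b, a−18=i, f−18=n, w−18=e, l−18=t.

cabinet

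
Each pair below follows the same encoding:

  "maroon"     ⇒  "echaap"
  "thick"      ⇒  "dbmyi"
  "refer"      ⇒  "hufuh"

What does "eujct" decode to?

m(12)→e(4) and a(0)→c(2) fit y≡11x+2 (mod 26); the inverse of 11 mod 26 is 19. Each letter's alphabet position (a=0..z=25) is mapped through 11·x+2 mod 26 — an affine cipher.
Undoing it on eujct: e(4)→19·(4−2)≡12=m; u(20)→19·(20−2)≡4=e; j(9)→19·(9−2)≡3=d; c(2)→19·(2−2)≡0=a; t(19)→19·(19−2)≡11=l (all mod 26).

medal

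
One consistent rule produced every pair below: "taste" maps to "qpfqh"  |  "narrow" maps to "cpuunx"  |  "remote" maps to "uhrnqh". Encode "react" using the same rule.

uhplq

t(19)→q(16) and a(0)→p(15) fit y≡11x+15 (mod 26); the inverse of 11 mod 26 is 19. Treating letters as 0–25, the rule is x ↦ 11x + 15 (mod 26).
Applying it to react: r(17)→11·17+15≡20=u; e(4)→11·4+15≡7=h; a(0)→11·0+15≡15=p; c(2)→11·2+15≡11=l; t(19)→11·19+15≡16=q (all mod 26).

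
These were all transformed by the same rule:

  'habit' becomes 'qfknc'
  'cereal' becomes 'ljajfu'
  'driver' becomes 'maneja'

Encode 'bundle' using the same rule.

kzwmuj

The shift depends on letter class: consonant h→q is +9, but vowel a→f is +5. The rule splits by letter class: vowels +5, consonants +9.
For bundle: b(cons)+9=k, u(vowel)+5=z, n(cons)+9=w, d(cons)+9=m, l(cons)+9=u, e(vowel)+5=j.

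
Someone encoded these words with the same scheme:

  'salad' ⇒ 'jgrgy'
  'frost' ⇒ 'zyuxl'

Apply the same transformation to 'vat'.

Read the word backwards and shift each letter +6.
On vat: reverse → tav; then shift: t+6=z, a+6=g, v+6=b.

zgb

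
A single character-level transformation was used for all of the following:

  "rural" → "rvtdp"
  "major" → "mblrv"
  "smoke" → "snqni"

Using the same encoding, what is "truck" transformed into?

In rural: r→r is +0, u→v is +1, r→t is +2, a→d is +3 — the shift increases by 1 each position. Each letter shifts forward by its position index (0, 1, 2, …) — the shift grows by one for each successive letter.
For truck: t+0=t, r+1=s, u+2=w, c+3=f, k+4=o.

tswfo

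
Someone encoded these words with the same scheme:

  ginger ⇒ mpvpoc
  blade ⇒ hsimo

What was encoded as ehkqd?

yacht

The shift increases by 1 at each position, starting from +6: 6, 7, 8, ….
Decoding ehkqd: e−6=y, h−7=a, k−8=c, q−9=h, d−10=t.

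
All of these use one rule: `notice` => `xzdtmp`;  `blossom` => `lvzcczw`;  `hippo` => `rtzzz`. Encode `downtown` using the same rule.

nzgxdzgx

The shift depends on letter class: consonant n→x is +10, but vowel o→z is +11. Vowels shift forward by 11 and consonants shift forward by 10.
For downtown: d(cons)+10=n, o(vowel)+11=z, w(cons)+10=g, n(cons)+10=x, t(cons)+10=d, o(vowel)+11=z, w(cons)+10=g, n(cons)+10=x.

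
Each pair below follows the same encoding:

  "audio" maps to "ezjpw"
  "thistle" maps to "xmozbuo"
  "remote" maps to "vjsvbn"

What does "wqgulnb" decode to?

slander

In audio: a→e is +4, u→z is +5, d→j is +6, i→p is +7 — the shift increases by 1 each position. Letter i (0-indexed) is shifted by i+4, so successive shifts are 4, 5, 6, ….
Reversing it on wqgulnb: w−4=s, q−5=l, g−6=a, u−7=n, l−8=d, n−9=e, b−10=r.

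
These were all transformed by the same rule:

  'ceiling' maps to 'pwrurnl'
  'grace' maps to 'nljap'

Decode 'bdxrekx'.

obvious

Two steps: reverse the string, then apply a Caesar shift of +9.
Undoing it on bdxrekx: shift back: b−9=s, d−9=u, x−9=o, r−9=i, e−9=v, k−9=b, x−9=o → suoivbo; then reverse → obvious.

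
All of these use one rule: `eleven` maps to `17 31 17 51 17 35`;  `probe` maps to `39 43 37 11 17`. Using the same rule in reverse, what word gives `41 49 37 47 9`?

e(#5)→17 and l(#12)→31: differences scale by 2, so n = 2·pos + 7. Each letter becomes 2×(its alphabet position, a=1..z=26) + 7.
Reversing it on 41 49 37 47 9: 41→(41−7)÷2=17=q, 49→(49−7)÷2=21=u, 37→(37−7)÷2=15=o, 47→(47−7)÷2=20=t, 9→(9−7)÷2=1=a.

quota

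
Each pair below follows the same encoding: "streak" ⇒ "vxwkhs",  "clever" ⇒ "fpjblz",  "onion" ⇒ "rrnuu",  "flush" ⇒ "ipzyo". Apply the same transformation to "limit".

omroa

In streak: s→v is +3, t→x is +4, r→w is +5, e→k is +6 — the shift increases by 1 each position. Letter i (0-indexed) is shifted by i+3, so successive shifts are 3, 4, 5, ….
Applying it to limit: l+3=o, i+4=m, m+5=r, i+6=o, t+7=a.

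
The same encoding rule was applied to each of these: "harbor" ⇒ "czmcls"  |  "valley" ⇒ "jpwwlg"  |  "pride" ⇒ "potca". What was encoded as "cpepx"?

The output letters match the input read backwards, each shifted +11: harbor reversed is robrah. The word is reversed, then every letter is shifted forward by 11.
Reversing it on cpepx: shift back: c−11=r, p−11=e, e−11=t, p−11=e, x−11=m → retem; then reverse → meter.

meter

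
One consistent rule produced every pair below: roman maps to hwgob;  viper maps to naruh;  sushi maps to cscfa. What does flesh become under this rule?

r(17)→h(7) and o(14)→w(22) fit y≡21x+14 (mod 26); the inverse of 21 mod 26 is 5. Treating letters as 0–25, the rule is x ↦ 21x + 14 (mod 26).
Applying it to flesh: f(5)→21·5+14≡15=p; l(11)→21·11+14≡11=l; e(4)→21·4+14≡20=u; s(18)→21·18+14≡2=c; h(7)→21·7+14≡5=f (all mod 26).

plucf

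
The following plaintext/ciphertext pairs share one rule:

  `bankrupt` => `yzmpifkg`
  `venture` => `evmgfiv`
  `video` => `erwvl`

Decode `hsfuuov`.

shuffle

Each pair mirrors across the alphabet (b↔y, a↔z, n↔m): positions sum to 25. This is the alphabet-reversal cipher (Atbash): a becomes z, b becomes y, etc.
Undoing it on hsfuuov: h↔s, s↔h, f↔u, u↔f, u↔f, o↔l, v↔e.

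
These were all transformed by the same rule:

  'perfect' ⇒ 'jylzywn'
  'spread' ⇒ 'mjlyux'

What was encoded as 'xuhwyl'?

dancer

Compare letters: p→j is +20, e→y is +20, r→l is +20 — a constant shift. This is a Caesar cipher with shift 20.
Reversing it on xuhwyl: x−20=d, u−20=a, h−20=n, w−20=c, y−20=e, l−20=r.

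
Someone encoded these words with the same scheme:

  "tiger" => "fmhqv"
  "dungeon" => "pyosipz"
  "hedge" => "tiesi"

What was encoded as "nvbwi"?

brake

Shifts by position in tiger: pos 0: t→f (+12), pos 1: i→m (+4), pos 2: g→h (+1), pos 3: e→q (+12), pos 4: r→v (+4) — repeating every 3. It's a Vigenère-style cipher with numeric key [12,4,1]: position i shifts by key[i mod 3].
Decoding nvbwi: n−12=b, v−4=r, b−1=a, w−12=k, i−4=e.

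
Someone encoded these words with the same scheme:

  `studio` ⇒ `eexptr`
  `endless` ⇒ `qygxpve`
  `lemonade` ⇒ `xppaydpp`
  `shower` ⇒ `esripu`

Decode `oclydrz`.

A repeating key of period 3 is used — shifts +12, +11, +3 over and over.
Undoing it on oclydrz: o−12=c, c−11=r, l−3=i, y−12=m, d−11=s, r−3=o, z−12=n.

crimson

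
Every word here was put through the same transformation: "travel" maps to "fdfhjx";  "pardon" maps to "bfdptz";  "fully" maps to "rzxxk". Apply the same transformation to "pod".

btp

Vowels shift forward by 5 and consonants shift forward by 12.
For pod: p(cons)+12=b, o(vowel)+5=t, d(cons)+12=p.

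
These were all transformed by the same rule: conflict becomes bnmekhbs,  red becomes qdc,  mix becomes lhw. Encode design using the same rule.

This is a Caesar cipher with shift 25.
Applying it to design: d+25=c, e+25=d, s+25=r, i+25=h, g+25=f, n+25=m.

cdrhfm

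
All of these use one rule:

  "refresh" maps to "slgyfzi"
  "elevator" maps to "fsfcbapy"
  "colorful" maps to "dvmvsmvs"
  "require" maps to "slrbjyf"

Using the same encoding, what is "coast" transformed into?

A repeating key of period 2 is used — shifts +1, +7 over and over.
For coast: c+1=d, o+7=v, a+1=b, s+7=z, t+1=u.

dvbzu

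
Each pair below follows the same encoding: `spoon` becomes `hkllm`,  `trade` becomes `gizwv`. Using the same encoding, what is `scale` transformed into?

hxzov

Letters are reflected about the middle of the alphabet (position → 25−position): Atbash.
Applying it to scale: s↔h, c↔x, a↔z, l↔o, e↔v.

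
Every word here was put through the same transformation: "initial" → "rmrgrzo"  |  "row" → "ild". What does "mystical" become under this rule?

Each pair mirrors across the alphabet (i↔r, n↔m, i↔r): positions sum to 25. Letters are reflected about the middle of the alphabet (position → 25−position): Atbash.
Applying it to mystical: m↔n, y↔b, s↔h, t↔g, i↔r, c↔x, a↔z, l↔o.

nbhgrxzo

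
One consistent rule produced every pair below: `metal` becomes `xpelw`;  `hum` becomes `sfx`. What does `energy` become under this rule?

Each letter is shifted forward by 11 in the alphabet (a Caesar shift of +11).
On energy: e+11=p, n+11=y, e+11=p, r+11=c, g+11=r, y+11=j.

pypcrj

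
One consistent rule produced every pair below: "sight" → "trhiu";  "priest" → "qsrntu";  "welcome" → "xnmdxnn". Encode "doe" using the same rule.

Two shifts are in play — +9 for a/e/i/o/u, +1 for every other letter.
Applying it to doe: d(cons)+1=e, o(vowel)+9=x, e(vowel)+9=n.

exn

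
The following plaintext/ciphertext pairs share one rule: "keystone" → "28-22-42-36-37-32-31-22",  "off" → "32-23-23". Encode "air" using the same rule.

18-26-35

k is letter #11 and maps to 28: an offset of 17. Letters become their 1-based position plus 17 (so a→18, b→19, …).
Applying it to air: a=1→18, i=9→26, r=18→35.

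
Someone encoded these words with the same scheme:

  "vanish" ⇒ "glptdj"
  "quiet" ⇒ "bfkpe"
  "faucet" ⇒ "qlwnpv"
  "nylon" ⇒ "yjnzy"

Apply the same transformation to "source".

dzwcng

Shifts by position in vanish: pos 0: v→g (+11), pos 1: a→l (+11), pos 2: n→p (+2), pos 3: i→t (+11), pos 4: s→d (+11), pos 5: h→j (+2) — repeating every 3. A repeating key of period 3 is used — shifts +11, +11, +2 over and over.
For source: s+11=d, o+11=z, u+2=w, r+11=c, c+11=n, e+2=g.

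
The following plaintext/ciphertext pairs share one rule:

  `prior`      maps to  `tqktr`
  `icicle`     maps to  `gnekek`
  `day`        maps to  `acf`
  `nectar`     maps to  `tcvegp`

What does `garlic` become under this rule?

ekntci

Read the word backwards and shift each letter +2.
Applying it to garlic: reverse → cilrag; then shift: c+2=e, i+2=k, l+2=n, r+2=t, a+2=c, g+2=i.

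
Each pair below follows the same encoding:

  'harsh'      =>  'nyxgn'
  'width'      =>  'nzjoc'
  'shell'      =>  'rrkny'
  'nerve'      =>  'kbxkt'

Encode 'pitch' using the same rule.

Two steps: reverse the string, then apply a Caesar shift of +6.
On pitch: reverse → hctip; then shift: h+6=n, c+6=i, t+6=z, i+6=o, p+6=v.

nizov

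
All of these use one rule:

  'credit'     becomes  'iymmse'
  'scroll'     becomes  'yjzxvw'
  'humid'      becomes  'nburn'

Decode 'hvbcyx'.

In credit: c→i is +6, r→y is +7, e→m is +8, d→m is +9 — the shift increases by 1 each position. The shift increases by 1 at each position, starting from +6: 6, 7, 8, ….
Decoding hvbcyx: h−6=b, v−7=o, b−8=t, c−9=t, y−10=o, x−11=m.

bottom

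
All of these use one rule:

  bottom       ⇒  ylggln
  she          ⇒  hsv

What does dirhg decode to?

wrist

Each pair mirrors across the alphabet (b↔y, o↔l, t↔g): positions sum to 25. Each letter is replaced by its mirror in the alphabet: a↔z, b↔y, c↔x, and so on (the Atbash cipher).
Decoding dirhg: d↔w, i↔r, r↔i, h↔s, g↔t.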